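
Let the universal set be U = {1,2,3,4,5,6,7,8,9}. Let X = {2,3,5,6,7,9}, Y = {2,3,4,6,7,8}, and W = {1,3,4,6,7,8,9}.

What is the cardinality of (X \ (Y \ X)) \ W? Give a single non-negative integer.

Y \ X = {4,8}
X \ (Y \ X) = {2,3,5,6,7,9}
(X \ (Y \ X)) \ W = {2,5}
|(X \ (Y \ X)) \ W| = 2

2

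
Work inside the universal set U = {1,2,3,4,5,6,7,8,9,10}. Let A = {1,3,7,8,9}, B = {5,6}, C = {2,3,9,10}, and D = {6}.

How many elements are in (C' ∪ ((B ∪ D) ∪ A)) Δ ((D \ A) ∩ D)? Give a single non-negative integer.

C' = {1,4,5,6,7,8}
B ∪ D = {5,6}
(B ∪ D) ∪ A = {1,3,5,6,7,8,9}
C' ∪ ((B ∪ D) ∪ A) = {1,3,4,5,6,7,8,9}
D \ A = {6}
(D \ A) ∩ D = {6}
(C' ∪ ((B ∪ D) ∪ A)) Δ ((D \ A) ∩ D) = {1,3,4,5,7,8,9}
|(C' ∪ ((B ∪ D) ∪ A)) Δ ((D \ A) ∩ D)| = 7

7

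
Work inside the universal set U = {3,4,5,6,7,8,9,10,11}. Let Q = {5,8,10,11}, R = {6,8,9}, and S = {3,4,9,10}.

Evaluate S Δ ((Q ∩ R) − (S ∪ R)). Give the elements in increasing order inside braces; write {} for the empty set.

{3,4,9,10}

Q ∩ R = {8}
S ∪ R = {3,4,6,8,9,10}
(Q ∩ R) − (S ∪ R) = {}
S Δ ((Q ∩ R) − (S ∪ R)) = {3,4,9,10}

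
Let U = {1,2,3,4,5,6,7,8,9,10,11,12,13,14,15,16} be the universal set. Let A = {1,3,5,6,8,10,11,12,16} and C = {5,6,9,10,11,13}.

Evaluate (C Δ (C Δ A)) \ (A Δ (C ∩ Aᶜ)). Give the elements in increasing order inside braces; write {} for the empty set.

C Δ A = {1,3,8,9,12,13,16}
C Δ (C Δ A) = {1,3,5,6,8,10,11,12,16}
Aᶜ = {2,4,7,9,13,14,15}
C ∩ Aᶜ = {9,13}
A Δ (C ∩ Aᶜ) = {1,3,5,6,8,9,10,11,12,13,16}
(C Δ (C Δ A)) \ (A Δ (C ∩ Aᶜ)) = {}

{}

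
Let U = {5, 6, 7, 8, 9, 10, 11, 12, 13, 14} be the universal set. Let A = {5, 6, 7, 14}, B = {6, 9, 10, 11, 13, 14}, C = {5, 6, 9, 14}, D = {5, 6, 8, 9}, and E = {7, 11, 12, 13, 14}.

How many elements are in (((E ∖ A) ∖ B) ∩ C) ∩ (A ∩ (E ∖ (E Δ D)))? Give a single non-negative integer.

0

E ∖ A = {11, 12, 13}
(E ∖ A) ∖ B = {12}
((E ∖ A) ∖ B) ∩ C = {}
E Δ D = {5, 6, 7, 8, 9, 11, 12, 13, 14}
E ∖ (E Δ D) = {}
A ∩ (E ∖ (E Δ D)) = {}
(((E ∖ A) ∖ B) ∩ C) ∩ (A ∩ (E ∖ (E Δ D))) = {}
|(((E ∖ A) ∖ B) ∩ C) ∩ (A ∩ (E ∖ (E Δ D)))| = 0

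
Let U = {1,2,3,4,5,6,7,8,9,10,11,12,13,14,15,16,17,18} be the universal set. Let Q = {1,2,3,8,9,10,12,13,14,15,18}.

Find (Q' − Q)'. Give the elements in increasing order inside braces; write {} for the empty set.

{1,2,3,8,9,10,12,13,14,15,18}

Q' = {4,5,6,7,11,16,17}
Q' − Q = {4,5,6,7,11,16,17}
(Q' − Q)' = {1,2,3,8,9,10,12,13,14,15,18}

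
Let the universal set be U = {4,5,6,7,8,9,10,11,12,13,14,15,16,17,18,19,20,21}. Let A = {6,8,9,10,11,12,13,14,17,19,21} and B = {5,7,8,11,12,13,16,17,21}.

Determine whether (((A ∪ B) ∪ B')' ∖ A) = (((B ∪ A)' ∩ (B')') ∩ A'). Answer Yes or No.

A ∪ B = {5,6,7,8,9,10,11,12,13,14,16,17,19,21}
B' = {4,6,9,10,14,15,18,19,20}
(A ∪ B) ∪ B' = {4,5,6,7,8,9,10,11,12,13,14,15,16,17,18,19,20,21}
((A ∪ B) ∪ B')' = {}
((A ∪ B) ∪ B')' ∖ A = {}
B ∪ A = {5,6,7,8,9,10,11,12,13,14,16,17,19,21}
(B ∪ A)' = {4,15,18,20}
(B')' = {5,7,8,11,12,13,16,17,21}
(B ∪ A)' ∩ (B')' = {}
A' = {4,5,7,15,16,18,20}
((B ∪ A)' ∩ (B')') ∩ A' = {}
Both equal {}, so ((A ∪ B) ∪ B')' ∖ A = ((B ∪ A)' ∩ (B')') ∩ A'.

Yes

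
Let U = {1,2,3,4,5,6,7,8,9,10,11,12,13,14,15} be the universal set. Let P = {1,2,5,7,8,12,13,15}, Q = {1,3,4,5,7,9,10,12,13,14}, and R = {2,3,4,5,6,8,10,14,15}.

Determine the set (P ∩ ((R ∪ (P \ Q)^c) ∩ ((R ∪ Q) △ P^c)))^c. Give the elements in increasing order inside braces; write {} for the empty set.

P \ Q = {2,8,15}
(P \ Q)^c = {1,3,4,5,6,7,9,10,11,12,13,14}
R ∪ (P \ Q)^c = {1,2,3,4,5,6,7,8,9,10,11,12,13,14,15}
R ∪ Q = {1,2,3,4,5,6,7,8,9,10,12,13,14,15}
P^c = {3,4,6,9,10,11,14}
(R ∪ Q) △ P^c = {1,2,5,7,8,11,12,13,15}
(R ∪ (P \ Q)^c) ∩ ((R ∪ Q) △ P^c) = {1,2,5,7,8,11,12,13,15}
P ∩ ((R ∪ (P \ Q)^c) ∩ ((R ∪ Q) △ P^c)) = {1,2,5,7,8,12,13,15}
(P ∩ ((R ∪ (P \ Q)^c) ∩ ((R ∪ Q) △ P^c)))^c = {3,4,6,9,10,11,14}

{3,4,6,9,10,11,14}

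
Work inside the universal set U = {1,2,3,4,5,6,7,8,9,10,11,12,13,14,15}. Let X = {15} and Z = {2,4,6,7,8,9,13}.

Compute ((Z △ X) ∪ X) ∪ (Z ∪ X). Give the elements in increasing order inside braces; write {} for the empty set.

Z △ X = {2,4,6,7,8,9,13,15}
(Z △ X) ∪ X = {2,4,6,7,8,9,13,15}
Z ∪ X = {2,4,6,7,8,9,13,15}
((Z △ X) ∪ X) ∪ (Z ∪ X) = {2,4,6,7,8,9,13,15}

{2,4,6,7,8,9,13,15}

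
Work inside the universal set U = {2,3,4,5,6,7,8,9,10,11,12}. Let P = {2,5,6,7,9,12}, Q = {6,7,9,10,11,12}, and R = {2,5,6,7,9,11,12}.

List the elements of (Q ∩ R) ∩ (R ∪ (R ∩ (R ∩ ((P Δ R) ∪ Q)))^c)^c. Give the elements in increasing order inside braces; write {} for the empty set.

{}

Q ∩ R = {6,7,9,11,12}
P Δ R = {11}
(P Δ R) ∪ Q = {6,7,9,10,11,12}
R ∩ ((P Δ R) ∪ Q) = {6,7,9,11,12}
R ∩ (R ∩ ((P Δ R) ∪ Q)) = {6,7,9,11,12}
(R ∩ (R ∩ ((P Δ R) ∪ Q)))^c = {2,3,4,5,8,10}
R ∪ (R ∩ (R ∩ ((P Δ R) ∪ Q)))^c = {2,3,4,5,6,7,8,9,10,11,12}
(R ∪ (R ∩ (R ∩ ((P Δ R) ∪ Q)))^c)^c = {}
(Q ∩ R) ∩ (R ∪ (R ∩ (R ∩ ((P Δ R) ∪ Q)))^c)^c = {}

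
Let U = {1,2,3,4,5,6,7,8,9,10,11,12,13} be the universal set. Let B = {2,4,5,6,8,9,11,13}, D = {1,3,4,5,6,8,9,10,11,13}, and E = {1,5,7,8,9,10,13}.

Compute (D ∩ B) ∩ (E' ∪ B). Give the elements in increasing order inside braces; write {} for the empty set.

D ∩ B = {4,5,6,8,9,11,13}
E' = {2,3,4,6,11,12}
E' ∪ B = {2,3,4,5,6,8,9,11,12,13}
(D ∩ B) ∩ (E' ∪ B) = {4,5,6,8,9,11,13}

{4,5,6,8,9,11,13}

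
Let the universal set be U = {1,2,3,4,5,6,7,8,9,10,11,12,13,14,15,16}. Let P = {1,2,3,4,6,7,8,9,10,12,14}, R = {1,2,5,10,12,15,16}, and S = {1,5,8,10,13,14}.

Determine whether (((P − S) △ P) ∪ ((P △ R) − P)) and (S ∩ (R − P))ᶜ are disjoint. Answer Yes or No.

No

P − S = {2,3,4,6,7,9,12}
(P − S) △ P = {1,8,10,14}
P △ R = {3,4,5,6,7,8,9,14,15,16}
(P △ R) − P = {5,15,16}
((P − S) △ P) ∪ ((P △ R) − P) = {1,5,8,10,14,15,16}
R − P = {5,15,16}
S ∩ (R − P) = {5}
(S ∩ (R − P))ᶜ = {1,2,3,4,6,7,8,9,10,11,12,13,14,15,16}
1 lies in both, so they are not disjoint.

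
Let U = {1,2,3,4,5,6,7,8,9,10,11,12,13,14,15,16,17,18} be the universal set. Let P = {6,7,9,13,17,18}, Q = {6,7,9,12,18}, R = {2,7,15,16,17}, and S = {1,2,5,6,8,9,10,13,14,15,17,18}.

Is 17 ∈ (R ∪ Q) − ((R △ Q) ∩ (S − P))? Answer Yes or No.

Yes

17 ∈ R and 17 ∉ Q, so 17 ∈ R ∪ Q
17 ∈ R and 17 ∉ Q, so 17 ∈ R △ Q
17 ∈ S and 17 ∈ P, so 17 ∉ S − P
17 ∈ (R △ Q) and 17 ∉ (S − P), so 17 ∉ (R △ Q) ∩ (S − P)
17 ∈ (R ∪ Q) and 17 ∉ ((R △ Q) ∩ (S − P)), so 17 ∈ (R ∪ Q) − ((R △ Q) ∩ (S − P))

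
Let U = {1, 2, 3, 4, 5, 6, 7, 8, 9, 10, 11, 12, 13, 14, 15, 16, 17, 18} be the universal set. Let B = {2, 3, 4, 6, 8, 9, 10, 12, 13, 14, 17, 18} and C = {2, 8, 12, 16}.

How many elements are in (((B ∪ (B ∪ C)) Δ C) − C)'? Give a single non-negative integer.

B ∪ C = {2, 3, 4, 6, 8, 9, 10, 12, 13, 14, 16, 17, 18}
B ∪ (B ∪ C) = {2, 3, 4, 6, 8, 9, 10, 12, 13, 14, 16, 17, 18}
(B ∪ (B ∪ C)) Δ C = {3, 4, 6, 9, 10, 13, 14, 17, 18}
((B ∪ (B ∪ C)) Δ C) − C = {3, 4, 6, 9, 10, 13, 14, 17, 18}
(((B ∪ (B ∪ C)) Δ C) − C)' = {1, 2, 5, 7, 8, 11, 12, 15, 16}
|(((B ∪ (B ∪ C)) Δ C) − C)'| = 9

9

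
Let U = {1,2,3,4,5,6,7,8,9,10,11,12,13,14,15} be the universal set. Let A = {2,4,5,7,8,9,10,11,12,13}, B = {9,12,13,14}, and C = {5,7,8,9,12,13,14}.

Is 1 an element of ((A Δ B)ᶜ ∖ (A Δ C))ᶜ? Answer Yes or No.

1 ∉ A and 1 ∉ B, so 1 ∉ A Δ B
1 ∈ (A Δ B)ᶜ since 1 ∉ (A Δ B)
1 ∉ A and 1 ∉ C, so 1 ∉ A Δ C
1 ∈ (A Δ B)ᶜ and 1 ∉ (A Δ C), so 1 ∈ (A Δ B)ᶜ ∖ (A Δ C)
1 ∉ ((A Δ B)ᶜ ∖ (A Δ C))ᶜ since 1 ∈ ((A Δ B)ᶜ ∖ (A Δ C))

No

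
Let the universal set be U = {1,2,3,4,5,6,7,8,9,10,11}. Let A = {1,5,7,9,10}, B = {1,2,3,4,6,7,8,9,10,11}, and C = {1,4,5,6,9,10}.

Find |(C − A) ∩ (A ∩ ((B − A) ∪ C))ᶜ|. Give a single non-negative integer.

C − A = {4,6}
B − A = {2,3,4,6,8,11}
(B − A) ∪ C = {1,2,3,4,5,6,8,9,10,11}
A ∩ ((B − A) ∪ C) = {1,5,9,10}
(A ∩ ((B − A) ∪ C))ᶜ = {2,3,4,6,7,8,11}
(C − A) ∩ (A ∩ ((B − A) ∪ C))ᶜ = {4,6}
|(C − A) ∩ (A ∩ ((B − A) ∪ C))ᶜ| = 2

2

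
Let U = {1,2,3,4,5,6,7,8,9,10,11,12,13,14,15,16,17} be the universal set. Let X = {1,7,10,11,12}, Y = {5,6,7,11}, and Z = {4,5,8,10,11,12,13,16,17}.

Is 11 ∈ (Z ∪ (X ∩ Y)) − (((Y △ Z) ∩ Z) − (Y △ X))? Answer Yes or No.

11 ∈ X and 11 ∈ Y, so 11 ∈ X ∩ Y
11 ∈ Z and 11 ∈ (X ∩ Y), so 11 ∈ Z ∪ (X ∩ Y)
11 ∈ Y and 11 ∈ Z, so 11 ∉ Y △ Z
11 ∉ (Y △ Z) and 11 ∈ Z, so 11 ∉ (Y △ Z) ∩ Z
11 ∈ Y and 11 ∈ X, so 11 ∉ Y △ X
11 ∉ ((Y △ Z) ∩ Z) and 11 ∉ (Y △ X), so 11 ∉ ((Y △ Z) ∩ Z) − (Y △ X)
11 ∈ (Z ∪ (X ∩ Y)) and 11 ∉ (((Y △ Z) ∩ Z) − (Y △ X)), so 11 ∈ (Z ∪ (X ∩ Y)) − (((Y △ Z) ∩ Z) − (Y △ X))

Yes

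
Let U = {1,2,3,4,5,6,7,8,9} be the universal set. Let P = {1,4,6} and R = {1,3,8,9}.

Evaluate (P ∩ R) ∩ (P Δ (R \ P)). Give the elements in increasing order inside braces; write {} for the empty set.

{1}

P ∩ R = {1}
R \ P = {3,8,9}
P Δ (R \ P) = {1,3,4,6,8,9}
(P ∩ R) ∩ (P Δ (R \ P)) = {1}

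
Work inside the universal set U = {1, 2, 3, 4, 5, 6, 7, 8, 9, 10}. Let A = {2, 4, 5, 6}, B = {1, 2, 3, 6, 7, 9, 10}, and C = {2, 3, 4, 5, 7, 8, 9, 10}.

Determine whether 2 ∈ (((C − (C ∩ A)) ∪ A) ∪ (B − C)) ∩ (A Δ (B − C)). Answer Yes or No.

Yes

2 ∈ C and 2 ∈ A, so 2 ∈ C ∩ A
2 ∈ C and 2 ∈ (C ∩ A), so 2 ∉ C − (C ∩ A)
2 ∉ (C − (C ∩ A)) and 2 ∈ A, so 2 ∈ (C − (C ∩ A)) ∪ A
2 ∈ B and 2 ∈ C, so 2 ∉ B − C
2 ∈ ((C − (C ∩ A)) ∪ A) and 2 ∉ (B − C), so 2 ∈ ((C − (C ∩ A)) ∪ A) ∪ (B − C)
2 ∈ B and 2 ∈ C, so 2 ∉ B − C
2 ∈ A and 2 ∉ (B − C), so 2 ∈ A Δ (B − C)
2 ∈ (((C − (C ∩ A)) ∪ A) ∪ (B − C)) and 2 ∈ (A Δ (B − C)), so 2 ∈ (((C − (C ∩ A)) ∪ A) ∪ (B − C)) ∩ (A Δ (B − C))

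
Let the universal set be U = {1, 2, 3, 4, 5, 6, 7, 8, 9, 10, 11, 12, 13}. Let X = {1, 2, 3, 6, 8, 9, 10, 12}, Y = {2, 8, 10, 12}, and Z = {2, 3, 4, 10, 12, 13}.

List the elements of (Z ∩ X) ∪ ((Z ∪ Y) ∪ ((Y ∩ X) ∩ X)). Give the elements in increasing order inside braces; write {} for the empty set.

Z ∩ X = {2, 3, 10, 12}
Z ∪ Y = {2, 3, 4, 8, 10, 12, 13}
Y ∩ X = {2, 8, 10, 12}
(Y ∩ X) ∩ X = {2, 8, 10, 12}
(Z ∪ Y) ∪ ((Y ∩ X) ∩ X) = {2, 3, 4, 8, 10, 12, 13}
(Z ∩ X) ∪ ((Z ∪ Y) ∪ ((Y ∩ X) ∩ X)) = {2, 3, 4, 8, 10, 12, 13}

{2, 3, 4, 8, 10, 12, 13}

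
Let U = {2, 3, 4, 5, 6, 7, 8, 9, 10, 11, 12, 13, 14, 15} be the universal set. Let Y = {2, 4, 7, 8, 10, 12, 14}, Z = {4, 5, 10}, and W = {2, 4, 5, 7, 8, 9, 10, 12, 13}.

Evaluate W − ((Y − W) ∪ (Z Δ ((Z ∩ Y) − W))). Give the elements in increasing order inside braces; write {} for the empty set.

{2, 7, 8, 9, 12, 13}

Y − W = {14}
Z ∩ Y = {4, 10}
(Z ∩ Y) − W = {}
Z Δ ((Z ∩ Y) − W) = {4, 5, 10}
(Y − W) ∪ (Z Δ ((Z ∩ Y) − W)) = {4, 5, 10, 14}
W − ((Y − W) ∪ (Z Δ ((Z ∩ Y) − W))) = {2, 7, 8, 9, 12, 13}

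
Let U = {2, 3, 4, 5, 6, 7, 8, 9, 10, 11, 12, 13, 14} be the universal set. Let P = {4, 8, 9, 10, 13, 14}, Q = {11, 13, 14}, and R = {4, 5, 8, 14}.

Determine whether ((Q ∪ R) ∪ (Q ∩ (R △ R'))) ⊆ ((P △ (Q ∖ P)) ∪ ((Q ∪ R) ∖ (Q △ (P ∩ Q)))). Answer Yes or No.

Yes

Q ∪ R = {4, 5, 8, 11, 13, 14}
R' = {2, 3, 6, 7, 9, 10, 11, 12, 13}
R △ R' = {2, 3, 4, 5, 6, 7, 8, 9, 10, 11, 12, 13, 14}
Q ∩ (R △ R') = {11, 13, 14}
(Q ∪ R) ∪ (Q ∩ (R △ R')) = {4, 5, 8, 11, 13, 14}
Q ∖ P = {11}
P △ (Q ∖ P) = {4, 8, 9, 10, 11, 13, 14}
P ∩ Q = {13, 14}
Q △ (P ∩ Q) = {11}
(Q ∪ R) ∖ (Q △ (P ∩ Q)) = {4, 5, 8, 13, 14}
(P △ (Q ∖ P)) ∪ ((Q ∪ R) ∖ (Q △ (P ∩ Q))) = {4, 5, 8, 9, 10, 11, 13, 14}
Every element of {4, 5, 8, 11, 13, 14} is in {4, 5, 8, 9, 10, 11, 13, 14}, so (Q ∪ R) ∪ (Q ∩ (R △ R')) ⊆ (P △ (Q ∖ P)) ∪ ((Q ∪ R) ∖ (Q △ (P ∩ Q))).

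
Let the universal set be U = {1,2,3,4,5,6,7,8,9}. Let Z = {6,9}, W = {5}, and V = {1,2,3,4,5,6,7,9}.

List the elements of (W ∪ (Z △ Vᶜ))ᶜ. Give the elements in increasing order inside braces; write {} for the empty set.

Vᶜ = {8}
Z △ Vᶜ = {6,8,9}
W ∪ (Z △ Vᶜ) = {5,6,8,9}
(W ∪ (Z △ Vᶜ))ᶜ = {1,2,3,4,7}

{1,2,3,4,7}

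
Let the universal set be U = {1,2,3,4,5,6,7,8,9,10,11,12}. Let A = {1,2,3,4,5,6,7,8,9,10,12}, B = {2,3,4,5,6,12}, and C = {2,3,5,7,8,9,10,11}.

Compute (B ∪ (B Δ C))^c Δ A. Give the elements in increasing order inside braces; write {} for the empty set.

B Δ C = {4,6,7,8,9,10,11,12}
B ∪ (B Δ C) = {2,3,4,5,6,7,8,9,10,11,12}
(B ∪ (B Δ C))^c = {1}
(B ∪ (B Δ C))^c Δ A = {2,3,4,5,6,7,8,9,10,12}

{2,3,4,5,6,7,8,9,10,12}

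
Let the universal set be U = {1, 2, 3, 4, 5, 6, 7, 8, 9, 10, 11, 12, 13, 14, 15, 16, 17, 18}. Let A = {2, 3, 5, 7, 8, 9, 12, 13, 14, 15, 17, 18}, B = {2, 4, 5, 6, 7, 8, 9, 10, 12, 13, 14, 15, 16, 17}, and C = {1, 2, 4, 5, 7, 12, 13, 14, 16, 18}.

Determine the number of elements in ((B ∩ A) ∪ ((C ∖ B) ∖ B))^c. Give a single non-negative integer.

6

B ∩ A = {2, 5, 7, 8, 9, 12, 13, 14, 15, 17}
C ∖ B = {1, 18}
(C ∖ B) ∖ B = {1, 18}
(B ∩ A) ∪ ((C ∖ B) ∖ B) = {1, 2, 5, 7, 8, 9, 12, 13, 14, 15, 17, 18}
((B ∩ A) ∪ ((C ∖ B) ∖ B))^c = {3, 4, 6, 10, 11, 16}
|((B ∩ A) ∪ ((C ∖ B) ∖ B))^c| = 6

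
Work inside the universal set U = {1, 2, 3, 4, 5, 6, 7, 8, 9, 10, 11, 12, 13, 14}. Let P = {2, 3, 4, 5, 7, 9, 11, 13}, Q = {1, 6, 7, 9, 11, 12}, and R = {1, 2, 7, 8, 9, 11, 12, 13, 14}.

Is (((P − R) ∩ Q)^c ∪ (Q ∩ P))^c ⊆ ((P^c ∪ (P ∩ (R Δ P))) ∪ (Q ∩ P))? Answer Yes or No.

P − R = {3, 4, 5}
(P − R) ∩ Q = {}
((P − R) ∩ Q)^c = {1, 2, 3, 4, 5, 6, 7, 8, 9, 10, 11, 12, 13, 14}
Q ∩ P = {7, 9, 11}
((P − R) ∩ Q)^c ∪ (Q ∩ P) = {1, 2, 3, 4, 5, 6, 7, 8, 9, 10, 11, 12, 13, 14}
(((P − R) ∩ Q)^c ∪ (Q ∩ P))^c = {}
P^c = {1, 6, 8, 10, 12, 14}
R Δ P = {1, 3, 4, 5, 8, 12, 14}
P ∩ (R Δ P) = {3, 4, 5}
P^c ∪ (P ∩ (R Δ P)) = {1, 3, 4, 5, 6, 8, 10, 12, 14}
(P^c ∪ (P ∩ (R Δ P))) ∪ (Q ∩ P) = {1, 3, 4, 5, 6, 7, 8, 9, 10, 11, 12, 14}
Every element of {} is in {1, 3, 4, 5, 6, 7, 8, 9, 10, 11, 12, 14}, so (((P − R) ∩ Q)^c ∪ (Q ∩ P))^c ⊆ (P^c ∪ (P ∩ (R Δ P))) ∪ (Q ∩ P).

Yes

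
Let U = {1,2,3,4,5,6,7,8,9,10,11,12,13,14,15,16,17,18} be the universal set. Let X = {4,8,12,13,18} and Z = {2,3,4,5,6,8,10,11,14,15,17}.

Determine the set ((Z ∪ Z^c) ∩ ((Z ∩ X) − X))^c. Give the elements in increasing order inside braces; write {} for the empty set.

{1,2,3,4,5,6,7,8,9,10,11,12,13,14,15,16,17,18}

Z^c = {1,7,9,12,13,16,18}
Z ∪ Z^c = {1,2,3,4,5,6,7,8,9,10,11,12,13,14,15,16,17,18}
Z ∩ X = {4,8}
(Z ∩ X) − X = {}
(Z ∪ Z^c) ∩ ((Z ∩ X) − X) = {}
((Z ∪ Z^c) ∩ ((Z ∩ X) − X))^c = {1,2,3,4,5,6,7,8,9,10,11,12,13,14,15,16,17,18}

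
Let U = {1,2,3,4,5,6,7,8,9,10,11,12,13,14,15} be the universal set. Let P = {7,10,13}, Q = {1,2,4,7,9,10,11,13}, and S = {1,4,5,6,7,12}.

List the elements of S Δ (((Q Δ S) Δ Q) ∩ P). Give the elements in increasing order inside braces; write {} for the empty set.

Q Δ S = {2,5,6,9,10,11,12,13}
(Q Δ S) Δ Q = {1,4,5,6,7,12}
((Q Δ S) Δ Q) ∩ P = {7}
S Δ (((Q Δ S) Δ Q) ∩ P) = {1,4,5,6,12}

{1,4,5,6,12}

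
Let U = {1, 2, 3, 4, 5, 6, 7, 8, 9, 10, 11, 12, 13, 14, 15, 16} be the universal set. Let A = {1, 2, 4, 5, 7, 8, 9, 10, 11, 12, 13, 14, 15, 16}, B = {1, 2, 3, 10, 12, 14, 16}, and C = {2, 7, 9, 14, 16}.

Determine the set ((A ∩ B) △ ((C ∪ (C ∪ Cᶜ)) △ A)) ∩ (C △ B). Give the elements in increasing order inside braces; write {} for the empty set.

{1, 3, 10, 12}

A ∩ B = {1, 2, 10, 12, 14, 16}
Cᶜ = {1, 3, 4, 5, 6, 8, 10, 11, 12, 13, 15}
C ∪ Cᶜ = {1, 2, 3, 4, 5, 6, 7, 8, 9, 10, 11, 12, 13, 14, 15, 16}
C ∪ (C ∪ Cᶜ) = {1, 2, 3, 4, 5, 6, 7, 8, 9, 10, 11, 12, 13, 14, 15, 16}
(C ∪ (C ∪ Cᶜ)) △ A = {3, 6}
(A ∩ B) △ ((C ∪ (C ∪ Cᶜ)) △ A) = {1, 2, 3, 6, 10, 12, 14, 16}
C △ B = {1, 3, 7, 9, 10, 12}
((A ∩ B) △ ((C ∪ (C ∪ Cᶜ)) △ A)) ∩ (C △ B) = {1, 3, 10, 12}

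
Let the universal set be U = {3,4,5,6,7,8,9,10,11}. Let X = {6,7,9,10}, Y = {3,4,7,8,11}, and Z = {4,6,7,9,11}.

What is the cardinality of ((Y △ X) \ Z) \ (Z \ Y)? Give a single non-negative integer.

3

Y △ X = {3,4,6,8,9,10,11}
(Y △ X) \ Z = {3,8,10}
Z \ Y = {6,9}
((Y △ X) \ Z) \ (Z \ Y) = {3,8,10}
|((Y △ X) \ Z) \ (Z \ Y)| = 3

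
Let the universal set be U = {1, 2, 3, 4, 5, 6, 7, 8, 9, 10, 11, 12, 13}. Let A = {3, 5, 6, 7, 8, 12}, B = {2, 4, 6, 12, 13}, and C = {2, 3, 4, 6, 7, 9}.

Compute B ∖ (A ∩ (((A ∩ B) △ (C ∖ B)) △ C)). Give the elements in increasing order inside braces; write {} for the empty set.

A ∩ B = {6, 12}
C ∖ B = {3, 7, 9}
(A ∩ B) △ (C ∖ B) = {3, 6, 7, 9, 12}
((A ∩ B) △ (C ∖ B)) △ C = {2, 4, 12}
A ∩ (((A ∩ B) △ (C ∖ B)) △ C) = {12}
B ∖ (A ∩ (((A ∩ B) △ (C ∖ B)) △ C)) = {2, 4, 6, 13}

{2, 4, 6, 13}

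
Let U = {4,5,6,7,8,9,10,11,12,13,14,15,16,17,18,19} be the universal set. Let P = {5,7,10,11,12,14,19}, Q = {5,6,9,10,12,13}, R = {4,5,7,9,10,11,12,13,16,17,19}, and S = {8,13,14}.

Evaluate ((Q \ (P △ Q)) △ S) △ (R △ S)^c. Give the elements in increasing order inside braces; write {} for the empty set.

{5,6,8,10,12,14,15,18}

P △ Q = {6,7,9,11,13,14,19}
Q \ (P △ Q) = {5,10,12}
(Q \ (P △ Q)) △ S = {5,8,10,12,13,14}
R △ S = {4,5,7,8,9,10,11,12,14,16,17,19}
(R △ S)^c = {6,13,15,18}
((Q \ (P △ Q)) △ S) △ (R △ S)^c = {5,6,8,10,12,14,15,18}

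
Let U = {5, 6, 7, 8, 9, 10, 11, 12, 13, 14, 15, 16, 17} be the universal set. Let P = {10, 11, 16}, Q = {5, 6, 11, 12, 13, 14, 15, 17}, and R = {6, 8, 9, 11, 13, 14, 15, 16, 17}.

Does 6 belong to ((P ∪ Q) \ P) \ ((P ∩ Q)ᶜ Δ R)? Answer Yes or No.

Yes

6 ∉ P and 6 ∈ Q, so 6 ∈ P ∪ Q
6 ∈ (P ∪ Q) and 6 ∉ P, so 6 ∈ (P ∪ Q) \ P
6 ∉ P and 6 ∈ Q, so 6 ∉ P ∩ Q
6 ∈ (P ∩ Q)ᶜ since 6 ∉ (P ∩ Q)
6 ∈ (P ∩ Q)ᶜ and 6 ∈ R, so 6 ∉ (P ∩ Q)ᶜ Δ R
6 ∈ ((P ∪ Q) \ P) and 6 ∉ ((P ∩ Q)ᶜ Δ R), so 6 ∈ ((P ∪ Q) \ P) \ ((P ∩ Q)ᶜ Δ R)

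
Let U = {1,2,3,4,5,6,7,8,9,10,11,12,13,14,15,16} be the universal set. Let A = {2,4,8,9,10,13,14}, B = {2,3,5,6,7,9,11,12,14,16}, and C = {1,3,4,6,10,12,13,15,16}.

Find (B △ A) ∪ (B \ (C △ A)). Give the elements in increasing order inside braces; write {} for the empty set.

B △ A = {3,4,5,6,7,8,10,11,12,13,16}
C △ A = {1,2,3,6,8,9,12,14,15,16}
B \ (C △ A) = {5,7,11}
(B △ A) ∪ (B \ (C △ A)) = {3,4,5,6,7,8,10,11,12,13,16}

{3,4,5,6,7,8,10,11,12,13,16}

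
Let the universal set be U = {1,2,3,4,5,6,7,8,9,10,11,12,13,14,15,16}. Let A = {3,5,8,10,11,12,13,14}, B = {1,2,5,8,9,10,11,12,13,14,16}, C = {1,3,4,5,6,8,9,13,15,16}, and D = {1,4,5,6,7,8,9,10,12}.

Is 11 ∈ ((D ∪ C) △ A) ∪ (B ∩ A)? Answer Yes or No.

11 ∉ D and 11 ∉ C, so 11 ∉ D ∪ C
11 ∉ (D ∪ C) and 11 ∈ A, so 11 ∈ (D ∪ C) △ A
11 ∈ B and 11 ∈ A, so 11 ∈ B ∩ A
11 ∈ ((D ∪ C) △ A) and 11 ∈ (B ∩ A), so 11 ∈ ((D ∪ C) △ A) ∪ (B ∩ A)

Yes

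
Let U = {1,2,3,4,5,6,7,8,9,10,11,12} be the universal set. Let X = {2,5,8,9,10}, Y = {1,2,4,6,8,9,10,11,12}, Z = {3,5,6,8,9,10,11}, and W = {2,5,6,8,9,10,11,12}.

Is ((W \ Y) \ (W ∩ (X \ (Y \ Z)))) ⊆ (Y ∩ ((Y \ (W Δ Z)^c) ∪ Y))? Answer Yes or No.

Yes

W \ Y = {5}
Y \ Z = {1,2,4,12}
X \ (Y \ Z) = {5,8,9,10}
W ∩ (X \ (Y \ Z)) = {5,8,9,10}
(W \ Y) \ (W ∩ (X \ (Y \ Z))) = {}
W Δ Z = {2,3,12}
(W Δ Z)^c = {1,4,5,6,7,8,9,10,11}
Y \ (W Δ Z)^c = {2,12}
(Y \ (W Δ Z)^c) ∪ Y = {1,2,4,6,8,9,10,11,12}
Y ∩ ((Y \ (W Δ Z)^c) ∪ Y) = {1,2,4,6,8,9,10,11,12}
Every element of {} is in {1,2,4,6,8,9,10,11,12}, so (W \ Y) \ (W ∩ (X \ (Y \ Z))) ⊆ Y ∩ ((Y \ (W Δ Z)^c) ∪ Y).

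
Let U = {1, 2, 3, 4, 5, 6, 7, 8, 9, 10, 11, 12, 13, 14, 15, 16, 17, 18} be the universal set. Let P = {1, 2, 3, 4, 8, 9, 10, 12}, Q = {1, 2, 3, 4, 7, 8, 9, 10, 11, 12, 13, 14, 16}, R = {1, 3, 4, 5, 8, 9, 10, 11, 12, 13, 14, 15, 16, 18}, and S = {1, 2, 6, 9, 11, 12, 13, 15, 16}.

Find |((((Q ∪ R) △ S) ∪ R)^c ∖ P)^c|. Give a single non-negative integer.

Q ∪ R = {1, 2, 3, 4, 5, 7, 8, 9, 10, 11, 12, 13, 14, 15, 16, 18}
(Q ∪ R) △ S = {3, 4, 5, 6, 7, 8, 10, 14, 18}
((Q ∪ R) △ S) ∪ R = {1, 3, 4, 5, 6, 7, 8, 9, 10, 11, 12, 13, 14, 15, 16, 18}
(((Q ∪ R) △ S) ∪ R)^c = {2, 17}
(((Q ∪ R) △ S) ∪ R)^c ∖ P = {17}
((((Q ∪ R) △ S) ∪ R)^c ∖ P)^c = {1, 2, 3, 4, 5, 6, 7, 8, 9, 10, 11, 12, 13, 14, 15, 16, 18}
|((((Q ∪ R) △ S) ∪ R)^c ∖ P)^c| = 17

17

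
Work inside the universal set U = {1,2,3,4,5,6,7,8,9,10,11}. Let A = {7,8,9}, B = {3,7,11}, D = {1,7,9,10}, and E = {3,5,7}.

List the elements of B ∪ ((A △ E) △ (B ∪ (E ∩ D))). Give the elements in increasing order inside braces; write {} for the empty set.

{3,5,7,8,9,11}

A △ E = {3,5,8,9}
E ∩ D = {7}
B ∪ (E ∩ D) = {3,7,11}
(A △ E) △ (B ∪ (E ∩ D)) = {5,7,8,9,11}
B ∪ ((A △ E) △ (B ∪ (E ∩ D))) = {3,5,7,8,9,11}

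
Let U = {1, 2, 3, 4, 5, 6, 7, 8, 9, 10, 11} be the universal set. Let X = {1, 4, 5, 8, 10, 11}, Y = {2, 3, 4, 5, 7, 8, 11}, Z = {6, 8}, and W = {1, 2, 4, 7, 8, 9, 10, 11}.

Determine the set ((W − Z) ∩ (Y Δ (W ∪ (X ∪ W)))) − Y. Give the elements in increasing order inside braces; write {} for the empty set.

{1, 9, 10}

W − Z = {1, 2, 4, 7, 9, 10, 11}
X ∪ W = {1, 2, 4, 5, 7, 8, 9, 10, 11}
W ∪ (X ∪ W) = {1, 2, 4, 5, 7, 8, 9, 10, 11}
Y Δ (W ∪ (X ∪ W)) = {1, 3, 9, 10}
(W − Z) ∩ (Y Δ (W ∪ (X ∪ W))) = {1, 9, 10}
((W − Z) ∩ (Y Δ (W ∪ (X ∪ W)))) − Y = {1, 9, 10}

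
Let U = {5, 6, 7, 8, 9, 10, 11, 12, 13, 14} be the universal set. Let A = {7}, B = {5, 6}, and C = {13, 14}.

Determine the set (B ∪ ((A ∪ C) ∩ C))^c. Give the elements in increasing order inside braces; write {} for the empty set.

A ∪ C = {7, 13, 14}
(A ∪ C) ∩ C = {13, 14}
B ∪ ((A ∪ C) ∩ C) = {5, 6, 13, 14}
(B ∪ ((A ∪ C) ∩ C))^c = {7, 8, 9, 10, 11, 12}

{7, 8, 9, 10, 11, 12}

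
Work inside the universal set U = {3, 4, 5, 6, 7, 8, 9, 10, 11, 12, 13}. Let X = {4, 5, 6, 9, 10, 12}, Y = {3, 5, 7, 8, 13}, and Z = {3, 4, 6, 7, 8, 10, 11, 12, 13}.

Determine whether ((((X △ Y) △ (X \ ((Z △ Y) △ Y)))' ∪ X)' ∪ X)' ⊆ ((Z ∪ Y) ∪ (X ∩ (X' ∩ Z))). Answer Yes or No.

Yes

X △ Y = {3, 4, 6, 7, 8, 9, 10, 12, 13}
Z △ Y = {4, 5, 6, 10, 11, 12}
(Z △ Y) △ Y = {3, 4, 6, 7, 8, 10, 11, 12, 13}
X \ ((Z △ Y) △ Y) = {5, 9}
(X △ Y) △ (X \ ((Z △ Y) △ Y)) = {3, 4, 5, 6, 7, 8, 10, 12, 13}
((X △ Y) △ (X \ ((Z △ Y) △ Y)))' = {9, 11}
((X △ Y) △ (X \ ((Z △ Y) △ Y)))' ∪ X = {4, 5, 6, 9, 10, 11, 12}
(((X △ Y) △ (X \ ((Z △ Y) △ Y)))' ∪ X)' = {3, 7, 8, 13}
(((X △ Y) △ (X \ ((Z △ Y) △ Y)))' ∪ X)' ∪ X = {3, 4, 5, 6, 7, 8, 9, 10, 12, 13}
((((X △ Y) △ (X \ ((Z △ Y) △ Y)))' ∪ X)' ∪ X)' = {11}
Z ∪ Y = {3, 4, 5, 6, 7, 8, 10, 11, 12, 13}
X' = {3, 7, 8, 11, 13}
X' ∩ Z = {3, 7, 8, 11, 13}
X ∩ (X' ∩ Z) = {}
(Z ∪ Y) ∪ (X ∩ (X' ∩ Z)) = {3, 4, 5, 6, 7, 8, 10, 11, 12, 13}
Every element of {11} is in {3, 4, 5, 6, 7, 8, 10, 11, 12, 13}, so ((((X △ Y) △ (X \ ((Z △ Y) △ Y)))' ∪ X)' ∪ X)' ⊆ (Z ∪ Y) ∪ (X ∩ (X' ∩ Z)).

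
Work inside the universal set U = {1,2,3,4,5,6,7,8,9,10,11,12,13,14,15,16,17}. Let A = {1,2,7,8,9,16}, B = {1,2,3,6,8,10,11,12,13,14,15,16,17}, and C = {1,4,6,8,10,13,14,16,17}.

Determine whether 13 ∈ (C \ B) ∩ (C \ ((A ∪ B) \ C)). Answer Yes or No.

No

13 ∈ C and 13 ∈ B, so 13 ∉ C \ B
13 ∉ A and 13 ∈ B, so 13 ∈ A ∪ B
13 ∈ (A ∪ B) and 13 ∈ C, so 13 ∉ (A ∪ B) \ C
13 ∈ C and 13 ∉ ((A ∪ B) \ C), so 13 ∈ C \ ((A ∪ B) \ C)
13 ∉ (C \ B) and 13 ∈ (C \ ((A ∪ B) \ C)), so 13 ∉ (C \ B) ∩ (C \ ((A ∪ B) \ C))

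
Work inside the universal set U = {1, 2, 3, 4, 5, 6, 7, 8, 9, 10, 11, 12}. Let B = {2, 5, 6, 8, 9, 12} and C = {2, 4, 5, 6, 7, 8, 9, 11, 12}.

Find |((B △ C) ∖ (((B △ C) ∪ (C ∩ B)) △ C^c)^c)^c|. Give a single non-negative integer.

B △ C = {4, 7, 11}
C ∩ B = {2, 5, 6, 8, 9, 12}
(B △ C) ∪ (C ∩ B) = {2, 4, 5, 6, 7, 8, 9, 11, 12}
C^c = {1, 3, 10}
((B △ C) ∪ (C ∩ B)) △ C^c = {1, 2, 3, 4, 5, 6, 7, 8, 9, 10, 11, 12}
(((B △ C) ∪ (C ∩ B)) △ C^c)^c = {}
(B △ C) ∖ (((B △ C) ∪ (C ∩ B)) △ C^c)^c = {4, 7, 11}
((B △ C) ∖ (((B △ C) ∪ (C ∩ B)) △ C^c)^c)^c = {1, 2, 3, 5, 6, 8, 9, 10, 12}
|((B △ C) ∖ (((B △ C) ∪ (C ∩ B)) △ C^c)^c)^c| = 9

9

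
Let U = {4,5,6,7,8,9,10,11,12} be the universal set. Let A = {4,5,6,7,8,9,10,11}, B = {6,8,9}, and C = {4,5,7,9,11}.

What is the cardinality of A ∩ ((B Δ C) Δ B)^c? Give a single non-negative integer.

B Δ C = {4,5,6,7,8,11}
(B Δ C) Δ B = {4,5,7,9,11}
((B Δ C) Δ B)^c = {6,8,10,12}
A ∩ ((B Δ C) Δ B)^c = {6,8,10}
|A ∩ ((B Δ C) Δ B)^c| = 3

3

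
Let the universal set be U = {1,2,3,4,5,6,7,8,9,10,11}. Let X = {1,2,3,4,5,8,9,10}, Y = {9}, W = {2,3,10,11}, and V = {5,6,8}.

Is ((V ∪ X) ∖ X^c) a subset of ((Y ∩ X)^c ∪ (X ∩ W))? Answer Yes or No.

No

V ∪ X = {1,2,3,4,5,6,8,9,10}
X^c = {6,7,11}
(V ∪ X) ∖ X^c = {1,2,3,4,5,8,9,10}
Y ∩ X = {9}
(Y ∩ X)^c = {1,2,3,4,5,6,7,8,10,11}
X ∩ W = {2,3,10}
(Y ∩ X)^c ∪ (X ∩ W) = {1,2,3,4,5,6,7,8,10,11}
9 ∈ (V ∪ X) ∖ X^c but 9 ∉ (Y ∩ X)^c ∪ (X ∩ W), so the inclusion fails.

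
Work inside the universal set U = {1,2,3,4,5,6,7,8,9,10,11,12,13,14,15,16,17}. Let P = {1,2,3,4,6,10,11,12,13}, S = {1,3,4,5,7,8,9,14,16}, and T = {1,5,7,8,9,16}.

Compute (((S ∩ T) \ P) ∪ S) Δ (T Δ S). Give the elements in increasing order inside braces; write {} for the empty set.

S ∩ T = {1,5,7,8,9,16}
(S ∩ T) \ P = {5,7,8,9,16}
((S ∩ T) \ P) ∪ S = {1,3,4,5,7,8,9,14,16}
T Δ S = {3,4,14}
(((S ∩ T) \ P) ∪ S) Δ (T Δ S) = {1,5,7,8,9,16}

{1,5,7,8,9,16}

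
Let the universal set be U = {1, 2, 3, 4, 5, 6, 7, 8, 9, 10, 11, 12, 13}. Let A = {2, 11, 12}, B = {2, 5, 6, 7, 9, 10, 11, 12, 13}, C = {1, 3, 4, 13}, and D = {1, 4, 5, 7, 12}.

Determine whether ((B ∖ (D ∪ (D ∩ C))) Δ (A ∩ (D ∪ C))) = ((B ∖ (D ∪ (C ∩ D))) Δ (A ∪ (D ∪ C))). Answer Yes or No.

No

D ∩ C = {1, 4}
D ∪ (D ∩ C) = {1, 4, 5, 7, 12}
B ∖ (D ∪ (D ∩ C)) = {2, 6, 9, 10, 11, 13}
D ∪ C = {1, 3, 4, 5, 7, 12, 13}
A ∩ (D ∪ C) = {12}
(B ∖ (D ∪ (D ∩ C))) Δ (A ∩ (D ∪ C)) = {2, 6, 9, 10, 11, 12, 13}
C ∩ D = {1, 4}
D ∪ (C ∩ D) = {1, 4, 5, 7, 12}
B ∖ (D ∪ (C ∩ D)) = {2, 6, 9, 10, 11, 13}
A ∪ (D ∪ C) = {1, 2, 3, 4, 5, 7, 11, 12, 13}
(B ∖ (D ∪ (C ∩ D))) Δ (A ∪ (D ∪ C)) = {1, 3, 4, 5, 6, 7, 9, 10, 12}
1 ∈ (B ∖ (D ∪ (C ∩ D))) Δ (A ∪ (D ∪ C)) but 1 ∉ (B ∖ (D ∪ (D ∩ C))) Δ (A ∩ (D ∪ C)), so they differ.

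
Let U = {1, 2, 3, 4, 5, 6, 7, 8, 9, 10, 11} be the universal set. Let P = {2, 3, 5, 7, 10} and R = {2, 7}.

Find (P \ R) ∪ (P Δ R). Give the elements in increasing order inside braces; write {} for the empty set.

P \ R = {3, 5, 10}
P Δ R = {3, 5, 10}
(P \ R) ∪ (P Δ R) = {3, 5, 10}

{3, 5, 10}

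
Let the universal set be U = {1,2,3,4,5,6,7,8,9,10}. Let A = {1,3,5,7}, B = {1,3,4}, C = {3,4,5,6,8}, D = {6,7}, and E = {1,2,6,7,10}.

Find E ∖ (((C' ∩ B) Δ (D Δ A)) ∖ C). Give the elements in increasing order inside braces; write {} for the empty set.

{1,2,6,7,10}

C' = {1,2,7,9,10}
C' ∩ B = {1}
D Δ A = {1,3,5,6}
(C' ∩ B) Δ (D Δ A) = {3,5,6}
((C' ∩ B) Δ (D Δ A)) ∖ C = {}
E ∖ (((C' ∩ B) Δ (D Δ A)) ∖ C) = {1,2,6,7,10}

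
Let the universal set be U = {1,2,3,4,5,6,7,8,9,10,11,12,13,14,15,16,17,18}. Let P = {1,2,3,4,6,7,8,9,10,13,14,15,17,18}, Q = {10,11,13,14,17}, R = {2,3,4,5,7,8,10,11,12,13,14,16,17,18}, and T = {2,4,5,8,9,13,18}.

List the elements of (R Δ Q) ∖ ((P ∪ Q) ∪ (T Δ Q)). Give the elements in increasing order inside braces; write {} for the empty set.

R Δ Q = {2,3,4,5,7,8,12,16,18}
P ∪ Q = {1,2,3,4,6,7,8,9,10,11,13,14,15,17,18}
T Δ Q = {2,4,5,8,9,10,11,14,17,18}
(P ∪ Q) ∪ (T Δ Q) = {1,2,3,4,5,6,7,8,9,10,11,13,14,15,17,18}
(R Δ Q) ∖ ((P ∪ Q) ∪ (T Δ Q)) = {12,16}

{12,16}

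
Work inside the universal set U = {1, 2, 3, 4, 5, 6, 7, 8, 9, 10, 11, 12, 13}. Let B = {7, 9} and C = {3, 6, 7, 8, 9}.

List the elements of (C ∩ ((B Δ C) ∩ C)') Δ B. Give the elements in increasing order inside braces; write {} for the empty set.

{}

B Δ C = {3, 6, 8}
(B Δ C) ∩ C = {3, 6, 8}
((B Δ C) ∩ C)' = {1, 2, 4, 5, 7, 9, 10, 11, 12, 13}
C ∩ ((B Δ C) ∩ C)' = {7, 9}
(C ∩ ((B Δ C) ∩ C)') Δ B = {}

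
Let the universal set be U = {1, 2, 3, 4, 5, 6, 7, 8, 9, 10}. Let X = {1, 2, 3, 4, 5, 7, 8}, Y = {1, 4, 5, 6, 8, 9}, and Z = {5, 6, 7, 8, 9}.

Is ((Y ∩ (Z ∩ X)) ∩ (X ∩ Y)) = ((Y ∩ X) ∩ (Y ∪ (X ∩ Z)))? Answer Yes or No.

Z ∩ X = {5, 7, 8}
Y ∩ (Z ∩ X) = {5, 8}
X ∩ Y = {1, 4, 5, 8}
(Y ∩ (Z ∩ X)) ∩ (X ∩ Y) = {5, 8}
Y ∩ X = {1, 4, 5, 8}
X ∩ Z = {5, 7, 8}
Y ∪ (X ∩ Z) = {1, 4, 5, 6, 7, 8, 9}
(Y ∩ X) ∩ (Y ∪ (X ∩ Z)) = {1, 4, 5, 8}
1 ∈ (Y ∩ X) ∩ (Y ∪ (X ∩ Z)) but 1 ∉ (Y ∩ (Z ∩ X)) ∩ (X ∩ Y), so they differ.

No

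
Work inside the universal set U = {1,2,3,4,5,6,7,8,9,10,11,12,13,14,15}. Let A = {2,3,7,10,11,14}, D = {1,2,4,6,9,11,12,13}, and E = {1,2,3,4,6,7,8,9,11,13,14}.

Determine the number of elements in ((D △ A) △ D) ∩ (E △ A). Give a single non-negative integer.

D △ A = {1,3,4,6,7,9,10,12,13,14}
(D △ A) △ D = {2,3,7,10,11,14}
E △ A = {1,4,6,8,9,10,13}
((D △ A) △ D) ∩ (E △ A) = {10}
|((D △ A) △ D) ∩ (E △ A)| = 1

1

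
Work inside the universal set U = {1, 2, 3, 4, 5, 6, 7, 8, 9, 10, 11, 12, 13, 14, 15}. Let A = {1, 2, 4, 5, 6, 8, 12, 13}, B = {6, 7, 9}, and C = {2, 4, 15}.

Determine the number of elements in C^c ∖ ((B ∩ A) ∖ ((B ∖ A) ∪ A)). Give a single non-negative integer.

C^c = {1, 3, 5, 6, 7, 8, 9, 10, 11, 12, 13, 14}
B ∩ A = {6}
B ∖ A = {7, 9}
(B ∖ A) ∪ A = {1, 2, 4, 5, 6, 7, 8, 9, 12, 13}
(B ∩ A) ∖ ((B ∖ A) ∪ A) = {}
C^c ∖ ((B ∩ A) ∖ ((B ∖ A) ∪ A)) = {1, 3, 5, 6, 7, 8, 9, 10, 11, 12, 13, 14}
|C^c ∖ ((B ∩ A) ∖ ((B ∖ A) ∪ A))| = 12

12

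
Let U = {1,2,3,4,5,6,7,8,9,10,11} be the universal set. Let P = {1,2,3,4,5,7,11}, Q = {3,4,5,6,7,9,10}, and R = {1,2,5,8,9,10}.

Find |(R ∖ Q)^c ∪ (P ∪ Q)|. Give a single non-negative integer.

R ∖ Q = {1,2,8}
(R ∖ Q)^c = {3,4,5,6,7,9,10,11}
P ∪ Q = {1,2,3,4,5,6,7,9,10,11}
(R ∖ Q)^c ∪ (P ∪ Q) = {1,2,3,4,5,6,7,9,10,11}
|(R ∖ Q)^c ∪ (P ∪ Q)| = 10

10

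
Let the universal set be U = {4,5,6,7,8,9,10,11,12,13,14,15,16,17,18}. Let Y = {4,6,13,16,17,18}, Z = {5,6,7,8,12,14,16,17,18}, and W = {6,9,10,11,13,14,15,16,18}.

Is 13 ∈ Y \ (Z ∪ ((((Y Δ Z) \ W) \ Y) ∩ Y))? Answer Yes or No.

13 ∈ Y and 13 ∉ Z, so 13 ∈ Y Δ Z
13 ∈ (Y Δ Z) and 13 ∈ W, so 13 ∉ (Y Δ Z) \ W
13 ∉ ((Y Δ Z) \ W) and 13 ∈ Y, so 13 ∉ ((Y Δ Z) \ W) \ Y
13 ∉ (((Y Δ Z) \ W) \ Y) and 13 ∈ Y, so 13 ∉ (((Y Δ Z) \ W) \ Y) ∩ Y
13 ∉ Z and 13 ∉ ((((Y Δ Z) \ W) \ Y) ∩ Y), so 13 ∉ Z ∪ ((((Y Δ Z) \ W) \ Y) ∩ Y)
13 ∈ Y and 13 ∉ (Z ∪ ((((Y Δ Z) \ W) \ Y) ∩ Y)), so 13 ∈ Y \ (Z ∪ ((((Y Δ Z) \ W) \ Y) ∩ Y))

Yes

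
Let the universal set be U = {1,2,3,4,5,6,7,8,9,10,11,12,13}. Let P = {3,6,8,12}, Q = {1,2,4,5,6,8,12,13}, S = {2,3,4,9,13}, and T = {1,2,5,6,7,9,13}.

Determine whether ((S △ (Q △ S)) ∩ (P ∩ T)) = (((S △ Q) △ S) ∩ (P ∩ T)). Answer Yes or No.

Q △ S = {1,3,5,6,8,9,12}
S △ (Q △ S) = {1,2,4,5,6,8,12,13}
P ∩ T = {6}
(S △ (Q △ S)) ∩ (P ∩ T) = {6}
S △ Q = {1,3,5,6,8,9,12}
(S △ Q) △ S = {1,2,4,5,6,8,12,13}
((S △ Q) △ S) ∩ (P ∩ T) = {6}
Both equal {6}, so (S △ (Q △ S)) ∩ (P ∩ T) = ((S △ Q) △ S) ∩ (P ∩ T).

Yes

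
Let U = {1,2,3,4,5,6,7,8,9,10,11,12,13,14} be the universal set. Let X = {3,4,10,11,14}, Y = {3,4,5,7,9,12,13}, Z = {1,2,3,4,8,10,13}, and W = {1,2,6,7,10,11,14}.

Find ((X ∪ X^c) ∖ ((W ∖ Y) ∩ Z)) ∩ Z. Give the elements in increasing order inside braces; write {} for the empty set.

{3,4,8,13}

X^c = {1,2,5,6,7,8,9,12,13}
X ∪ X^c = {1,2,3,4,5,6,7,8,9,10,11,12,13,14}
W ∖ Y = {1,2,6,10,11,14}
(W ∖ Y) ∩ Z = {1,2,10}
(X ∪ X^c) ∖ ((W ∖ Y) ∩ Z) = {3,4,5,6,7,8,9,11,12,13,14}
((X ∪ X^c) ∖ ((W ∖ Y) ∩ Z)) ∩ Z = {3,4,8,13}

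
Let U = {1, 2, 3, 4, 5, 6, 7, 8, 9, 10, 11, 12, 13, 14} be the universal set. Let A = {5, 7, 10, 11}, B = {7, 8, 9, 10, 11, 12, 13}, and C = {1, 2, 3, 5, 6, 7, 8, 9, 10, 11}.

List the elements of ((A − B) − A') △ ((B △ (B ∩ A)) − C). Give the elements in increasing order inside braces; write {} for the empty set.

{5, 12, 13}

A − B = {5}
A' = {1, 2, 3, 4, 6, 8, 9, 12, 13, 14}
(A − B) − A' = {5}
B ∩ A = {7, 10, 11}
B △ (B ∩ A) = {8, 9, 12, 13}
(B △ (B ∩ A)) − C = {12, 13}
((A − B) − A') △ ((B △ (B ∩ A)) − C) = {5, 12, 13}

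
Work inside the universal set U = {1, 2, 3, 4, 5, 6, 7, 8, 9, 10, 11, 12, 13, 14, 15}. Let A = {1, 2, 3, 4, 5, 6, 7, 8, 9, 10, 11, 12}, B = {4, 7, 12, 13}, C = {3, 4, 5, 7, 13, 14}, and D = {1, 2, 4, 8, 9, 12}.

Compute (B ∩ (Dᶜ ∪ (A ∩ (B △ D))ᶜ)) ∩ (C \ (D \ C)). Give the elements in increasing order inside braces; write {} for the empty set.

{4, 7, 13}

Dᶜ = {3, 5, 6, 7, 10, 11, 13, 14, 15}
B △ D = {1, 2, 7, 8, 9, 13}
A ∩ (B △ D) = {1, 2, 7, 8, 9}
(A ∩ (B △ D))ᶜ = {3, 4, 5, 6, 10, 11, 12, 13, 14, 15}
Dᶜ ∪ (A ∩ (B △ D))ᶜ = {3, 4, 5, 6, 7, 10, 11, 12, 13, 14, 15}
B ∩ (Dᶜ ∪ (A ∩ (B △ D))ᶜ) = {4, 7, 12, 13}
D \ C = {1, 2, 8, 9, 12}
C \ (D \ C) = {3, 4, 5, 7, 13, 14}
(B ∩ (Dᶜ ∪ (A ∩ (B △ D))ᶜ)) ∩ (C \ (D \ C)) = {4, 7, 13}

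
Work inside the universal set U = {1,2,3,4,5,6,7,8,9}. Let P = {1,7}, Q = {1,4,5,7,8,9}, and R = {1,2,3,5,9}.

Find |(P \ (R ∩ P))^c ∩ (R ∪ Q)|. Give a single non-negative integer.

7

R ∩ P = {1}
P \ (R ∩ P) = {7}
(P \ (R ∩ P))^c = {1,2,3,4,5,6,8,9}
R ∪ Q = {1,2,3,4,5,7,8,9}
(P \ (R ∩ P))^c ∩ (R ∪ Q) = {1,2,3,4,5,8,9}
|(P \ (R ∩ P))^c ∩ (R ∪ Q)| = 7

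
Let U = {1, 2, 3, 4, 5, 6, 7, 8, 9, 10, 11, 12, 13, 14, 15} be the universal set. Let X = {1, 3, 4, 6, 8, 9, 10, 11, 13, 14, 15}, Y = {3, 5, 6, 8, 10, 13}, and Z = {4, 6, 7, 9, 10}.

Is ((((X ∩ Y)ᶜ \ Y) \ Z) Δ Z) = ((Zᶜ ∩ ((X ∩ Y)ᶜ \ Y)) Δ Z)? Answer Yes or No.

Yes

X ∩ Y = {3, 6, 8, 10, 13}
(X ∩ Y)ᶜ = {1, 2, 4, 5, 7, 9, 11, 12, 14, 15}
(X ∩ Y)ᶜ \ Y = {1, 2, 4, 7, 9, 11, 12, 14, 15}
((X ∩ Y)ᶜ \ Y) \ Z = {1, 2, 11, 12, 14, 15}
(((X ∩ Y)ᶜ \ Y) \ Z) Δ Z = {1, 2, 4, 6, 7, 9, 10, 11, 12, 14, 15}
Zᶜ = {1, 2, 3, 5, 8, 11, 12, 13, 14, 15}
Zᶜ ∩ ((X ∩ Y)ᶜ \ Y) = {1, 2, 11, 12, 14, 15}
(Zᶜ ∩ ((X ∩ Y)ᶜ \ Y)) Δ Z = {1, 2, 4, 6, 7, 9, 10, 11, 12, 14, 15}
Both equal {1, 2, 4, 6, 7, 9, 10, 11, 12, 14, 15}, so (((X ∩ Y)ᶜ \ Y) \ Z) Δ Z = (Zᶜ ∩ ((X ∩ Y)ᶜ \ Y)) Δ Z.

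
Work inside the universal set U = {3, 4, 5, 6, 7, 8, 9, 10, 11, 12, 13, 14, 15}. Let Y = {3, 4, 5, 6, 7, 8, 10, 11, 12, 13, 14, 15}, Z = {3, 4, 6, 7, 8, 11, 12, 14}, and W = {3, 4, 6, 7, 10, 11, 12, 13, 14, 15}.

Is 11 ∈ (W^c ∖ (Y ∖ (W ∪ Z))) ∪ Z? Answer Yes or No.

11 ∈ W, so 11 ∉ W^c
11 ∈ W and 11 ∈ Z, so 11 ∈ W ∪ Z
11 ∈ Y and 11 ∈ (W ∪ Z), so 11 ∉ Y ∖ (W ∪ Z)
11 ∉ W^c and 11 ∉ (Y ∖ (W ∪ Z)), so 11 ∉ W^c ∖ (Y ∖ (W ∪ Z))
11 ∉ (W^c ∖ (Y ∖ (W ∪ Z))) and 11 ∈ Z, so 11 ∈ (W^c ∖ (Y ∖ (W ∪ Z))) ∪ Z

Yes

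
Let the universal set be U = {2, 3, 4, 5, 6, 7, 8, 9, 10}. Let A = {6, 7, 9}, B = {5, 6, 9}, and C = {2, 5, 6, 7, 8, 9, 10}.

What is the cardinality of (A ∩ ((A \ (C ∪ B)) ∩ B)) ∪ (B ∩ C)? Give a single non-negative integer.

C ∪ B = {2, 5, 6, 7, 8, 9, 10}
A \ (C ∪ B) = {}
(A \ (C ∪ B)) ∩ B = {}
A ∩ ((A \ (C ∪ B)) ∩ B) = {}
B ∩ C = {5, 6, 9}
(A ∩ ((A \ (C ∪ B)) ∩ B)) ∪ (B ∩ C) = {5, 6, 9}
|(A ∩ ((A \ (C ∪ B)) ∩ B)) ∪ (B ∩ C)| = 3

3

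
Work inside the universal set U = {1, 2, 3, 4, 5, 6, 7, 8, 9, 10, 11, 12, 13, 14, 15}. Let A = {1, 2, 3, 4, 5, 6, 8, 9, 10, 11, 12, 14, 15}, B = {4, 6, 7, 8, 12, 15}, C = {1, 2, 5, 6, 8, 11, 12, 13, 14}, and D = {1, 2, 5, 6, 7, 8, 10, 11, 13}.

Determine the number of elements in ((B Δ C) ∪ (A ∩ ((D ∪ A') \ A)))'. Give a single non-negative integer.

B Δ C = {1, 2, 4, 5, 7, 11, 13, 14, 15}
A' = {7, 13}
D ∪ A' = {1, 2, 5, 6, 7, 8, 10, 11, 13}
(D ∪ A') \ A = {7, 13}
A ∩ ((D ∪ A') \ A) = {}
(B Δ C) ∪ (A ∩ ((D ∪ A') \ A)) = {1, 2, 4, 5, 7, 11, 13, 14, 15}
((B Δ C) ∪ (A ∩ ((D ∪ A') \ A)))' = {3, 6, 8, 9, 10, 12}
|((B Δ C) ∪ (A ∩ ((D ∪ A') \ A)))'| = 6

6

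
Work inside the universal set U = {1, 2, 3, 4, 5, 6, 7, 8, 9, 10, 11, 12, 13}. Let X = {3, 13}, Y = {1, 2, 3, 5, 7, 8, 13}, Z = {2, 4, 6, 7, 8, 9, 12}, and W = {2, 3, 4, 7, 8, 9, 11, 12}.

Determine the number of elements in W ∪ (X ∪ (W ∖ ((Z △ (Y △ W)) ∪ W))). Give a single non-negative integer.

Y △ W = {1, 4, 5, 9, 11, 12, 13}
Z △ (Y △ W) = {1, 2, 5, 6, 7, 8, 11, 13}
(Z △ (Y △ W)) ∪ W = {1, 2, 3, 4, 5, 6, 7, 8, 9, 11, 12, 13}
W ∖ ((Z △ (Y △ W)) ∪ W) = {}
X ∪ (W ∖ ((Z △ (Y △ W)) ∪ W)) = {3, 13}
W ∪ (X ∪ (W ∖ ((Z △ (Y △ W)) ∪ W))) = {2, 3, 4, 7, 8, 9, 11, 12, 13}
|W ∪ (X ∪ (W ∖ ((Z △ (Y △ W)) ∪ W)))| = 9

9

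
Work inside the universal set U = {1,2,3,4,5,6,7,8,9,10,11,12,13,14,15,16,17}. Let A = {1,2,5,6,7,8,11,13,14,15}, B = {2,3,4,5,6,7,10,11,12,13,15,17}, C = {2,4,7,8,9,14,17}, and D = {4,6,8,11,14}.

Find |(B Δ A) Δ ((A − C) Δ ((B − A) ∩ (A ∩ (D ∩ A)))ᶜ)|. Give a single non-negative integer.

5

B Δ A = {1,3,4,8,10,12,14,17}
A − C = {1,5,6,11,13,15}
B − A = {3,4,10,12,17}
D ∩ A = {6,8,11,14}
A ∩ (D ∩ A) = {6,8,11,14}
(B − A) ∩ (A ∩ (D ∩ A)) = {}
((B − A) ∩ (A ∩ (D ∩ A)))ᶜ = {1,2,3,4,5,6,7,8,9,10,11,12,13,14,15,16,17}
(A − C) Δ ((B − A) ∩ (A ∩ (D ∩ A)))ᶜ = {2,3,4,7,8,9,10,12,14,16,17}
(B Δ A) Δ ((A − C) Δ ((B − A) ∩ (A ∩ (D ∩ A)))ᶜ) = {1,2,7,9,16}
|(B Δ A) Δ ((A − C) Δ ((B − A) ∩ (A ∩ (D ∩ A)))ᶜ)| = 5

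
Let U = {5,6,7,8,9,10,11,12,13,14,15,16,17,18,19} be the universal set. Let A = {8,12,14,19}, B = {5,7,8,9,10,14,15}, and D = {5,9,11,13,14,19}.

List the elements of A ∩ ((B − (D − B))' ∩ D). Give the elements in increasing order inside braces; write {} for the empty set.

D − B = {11,13,19}
B − (D − B) = {5,7,8,9,10,14,15}
(B − (D − B))' = {6,11,12,13,16,17,18,19}
(B − (D − B))' ∩ D = {11,13,19}
A ∩ ((B − (D − B))' ∩ D) = {19}

{19}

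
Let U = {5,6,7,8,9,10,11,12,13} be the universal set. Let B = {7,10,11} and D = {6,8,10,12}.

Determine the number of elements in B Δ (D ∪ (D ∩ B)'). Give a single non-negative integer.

D ∩ B = {10}
(D ∩ B)' = {5,6,7,8,9,11,12,13}
D ∪ (D ∩ B)' = {5,6,7,8,9,10,11,12,13}
B Δ (D ∪ (D ∩ B)') = {5,6,8,9,12,13}
|B Δ (D ∪ (D ∩ B)')| = 6

6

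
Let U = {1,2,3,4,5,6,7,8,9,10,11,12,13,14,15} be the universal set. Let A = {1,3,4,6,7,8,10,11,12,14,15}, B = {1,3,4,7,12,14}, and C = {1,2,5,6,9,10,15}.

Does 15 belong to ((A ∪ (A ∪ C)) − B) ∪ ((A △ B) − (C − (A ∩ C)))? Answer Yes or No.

15 ∈ A and 15 ∈ C, so 15 ∈ A ∪ C
15 ∈ A and 15 ∈ (A ∪ C), so 15 ∈ A ∪ (A ∪ C)
15 ∈ (A ∪ (A ∪ C)) and 15 ∉ B, so 15 ∈ (A ∪ (A ∪ C)) − B
15 ∈ A and 15 ∉ B, so 15 ∈ A △ B
15 ∈ A and 15 ∈ C, so 15 ∈ A ∩ C
15 ∈ C and 15 ∈ (A ∩ C), so 15 ∉ C − (A ∩ C)
15 ∈ (A △ B) and 15 ∉ (C − (A ∩ C)), so 15 ∈ (A △ B) − (C − (A ∩ C))
15 ∈ ((A ∪ (A ∪ C)) − B) and 15 ∈ ((A △ B) − (C − (A ∩ C))), so 15 ∈ ((A ∪ (A ∪ C)) − B) ∪ ((A △ B) − (C − (A ∩ C)))

Yes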